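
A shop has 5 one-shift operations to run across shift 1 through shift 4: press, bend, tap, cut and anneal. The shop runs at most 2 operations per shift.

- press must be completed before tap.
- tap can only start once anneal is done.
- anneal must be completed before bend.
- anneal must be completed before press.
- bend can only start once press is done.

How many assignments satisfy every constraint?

20

Splitting on press: it can be shift 2 (14), shift 3 (6). Listing each branch's schedules as (bend, tap, cut, anneal) by shift number:
press=shift 2: (3,3,1,1) (3,3,2,1) (3,3,4,1) (3,4,1,1) (3,4,2,1) (3,4,3,1) (3,4,4,1) (4,3,1,1) (4,3,2,1) (4,3,3,1) (4,3,4,1) (4,4,1,1) (4,4,2,1) (4,4,3,1) — 14.
press=shift 3: (4,4,1,1) (4,4,1,2) (4,4,2,1) (4,4,2,2) (4,4,3,1) (4,4,3,2) — 6.
Summing: 14 + 6 = 20.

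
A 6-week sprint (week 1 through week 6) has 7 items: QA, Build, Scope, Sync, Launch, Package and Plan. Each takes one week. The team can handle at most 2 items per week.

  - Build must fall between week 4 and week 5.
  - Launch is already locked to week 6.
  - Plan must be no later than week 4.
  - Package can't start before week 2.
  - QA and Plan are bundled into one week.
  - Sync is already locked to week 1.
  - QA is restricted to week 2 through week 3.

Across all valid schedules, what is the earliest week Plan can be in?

Plan must be in the same week as QA, which can't be before week 2, so Plan is at least week 2; Plan's own window allows nothing later than week 4; Plan must be in the same week as QA, which can't be after week 3, so Plan is at most week 3.
Plan at week 2 is achievable: Package=week 3; Sync=week 1; QA=week 2; Build=week 4; Launch=week 6; Plan=week 2; Scope=week 1.

week 2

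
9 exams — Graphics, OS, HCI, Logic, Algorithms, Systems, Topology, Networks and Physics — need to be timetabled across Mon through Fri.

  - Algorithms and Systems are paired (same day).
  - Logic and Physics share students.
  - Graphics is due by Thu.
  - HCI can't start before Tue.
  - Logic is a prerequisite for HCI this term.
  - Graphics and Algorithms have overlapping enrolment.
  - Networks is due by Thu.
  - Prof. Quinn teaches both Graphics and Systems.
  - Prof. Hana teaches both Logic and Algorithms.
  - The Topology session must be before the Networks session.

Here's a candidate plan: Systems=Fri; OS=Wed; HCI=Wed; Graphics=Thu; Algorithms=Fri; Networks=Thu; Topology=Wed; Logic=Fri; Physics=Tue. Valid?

Algorithms and Systems are paired (same day) — holds.
Logic is a prerequisite for HCI this term — violated.
Prof. Quinn teaches both Graphics and Systems — holds.
Networks is due by Thu — holds.
Graphics is due by Thu — holds.
HCI can't start before Tue — holds.
Logic and Physics share students — holds.
The Topology session must be before the Networks session — holds.
Graphics and Algorithms have overlapping enrolment — holds.
Prof. Hana teaches both Logic and Algorithms — violated.

No. Logic is a prerequisite for HCI this term is not satisfied.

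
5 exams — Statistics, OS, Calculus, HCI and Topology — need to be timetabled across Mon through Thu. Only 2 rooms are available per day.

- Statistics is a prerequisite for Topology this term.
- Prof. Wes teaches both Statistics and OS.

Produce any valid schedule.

Calculus -> Mon; Statistics -> Mon; OS -> Tue; Topology -> Tue; HCI -> Wed

Checking: Statistics(Mon) before Topology(Tue); Statistics(Mon) != OS(Tue); max 2 per day (cap 2).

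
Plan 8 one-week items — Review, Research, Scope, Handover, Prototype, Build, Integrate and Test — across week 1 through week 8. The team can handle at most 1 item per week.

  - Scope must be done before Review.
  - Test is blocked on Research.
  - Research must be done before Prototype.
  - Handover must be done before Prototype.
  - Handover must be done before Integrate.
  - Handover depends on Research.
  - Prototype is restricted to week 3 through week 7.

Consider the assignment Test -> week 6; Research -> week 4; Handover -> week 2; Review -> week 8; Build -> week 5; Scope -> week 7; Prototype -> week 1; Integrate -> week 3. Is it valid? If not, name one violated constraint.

Invalid. Research must be done before Prototype.

Handover must be done before Prototype — violated.
The team can handle at most 1 item per week — holds.
Scope must be done before Review — holds.
Research must be done before Prototype — violated.
Handover must be done before Integrate — holds.
Prototype is restricted to week 3 through week 7 — violated.
Handover depends on Research — violated.
Test is blocked on Research — holds.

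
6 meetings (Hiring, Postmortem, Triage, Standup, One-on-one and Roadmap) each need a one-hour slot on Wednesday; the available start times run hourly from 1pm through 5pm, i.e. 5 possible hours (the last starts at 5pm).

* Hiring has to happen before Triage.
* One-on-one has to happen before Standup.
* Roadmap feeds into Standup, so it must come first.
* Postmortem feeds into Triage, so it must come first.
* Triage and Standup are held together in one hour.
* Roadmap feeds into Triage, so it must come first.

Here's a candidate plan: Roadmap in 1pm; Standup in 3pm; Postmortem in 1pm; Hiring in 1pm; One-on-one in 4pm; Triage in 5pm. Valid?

Hiring has to happen before Triage — holds.
Roadmap feeds into Triage, so it must come first — holds.
Postmortem feeds into Triage, so it must come first — holds.
Roadmap feeds into Standup, so it must come first — holds.
Triage and Standup are held together in one hour — violated.
One-on-one has to happen before Standup — violated.

No. Triage and Standup are held together in one hour is not satisfied.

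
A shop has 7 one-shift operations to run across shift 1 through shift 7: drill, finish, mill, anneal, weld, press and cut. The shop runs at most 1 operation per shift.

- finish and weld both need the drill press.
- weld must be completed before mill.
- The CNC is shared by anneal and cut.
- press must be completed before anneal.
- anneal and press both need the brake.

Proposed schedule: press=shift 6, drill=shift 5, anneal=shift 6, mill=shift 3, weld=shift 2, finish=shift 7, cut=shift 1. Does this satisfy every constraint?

The shop runs at most 1 operation per shift — violated.
The CNC is shared by anneal and cut — holds.
anneal and press both need the brake — violated.
press must be completed before anneal — violated.
weld must be completed before mill — holds.
finish and weld both need the drill press — holds.

No — it violates: anneal and press both need the brake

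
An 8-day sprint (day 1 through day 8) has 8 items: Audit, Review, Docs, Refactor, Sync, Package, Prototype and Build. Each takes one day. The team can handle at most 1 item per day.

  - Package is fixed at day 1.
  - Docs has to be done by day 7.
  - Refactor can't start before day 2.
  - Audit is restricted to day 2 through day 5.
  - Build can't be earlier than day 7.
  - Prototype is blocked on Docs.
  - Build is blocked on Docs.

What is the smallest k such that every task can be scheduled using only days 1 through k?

The precedence chain requires at least 2 distinct days.
With at most 1 per day and 8 tasks, at least 8 days are needed.
Build can't be placed before day 7, so the schedule must run through at least day 7.
8 works (last occupied day: day 8): for example Refactor in day 4, Review in day 6, Prototype in day 5, Audit in day 2, Build in day 7, Docs in day 3, Sync in day 8, Package in day 1.

8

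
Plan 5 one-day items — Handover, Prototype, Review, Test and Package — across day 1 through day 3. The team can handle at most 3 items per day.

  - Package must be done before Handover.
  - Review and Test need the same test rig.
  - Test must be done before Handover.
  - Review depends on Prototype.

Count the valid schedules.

13

Splitting on Handover: it can be day 2 (3), day 3 (10). Listing each branch's schedules as (Prototype, Review, Test, Package) by day number:
Handover=day 2: (1,2,1,1) (1,3,1,1) (2,3,1,1) — 3.
Handover=day 3: (1,2,1,1) (1,2,1,2) (1,3,1,1) (1,3,1,2) (1,3,2,1) (1,3,2,2) (2,3,1,1) (2,3,1,2) (2,3,2,1) (2,3,2,2) — 10.
Summing: 3 + 10 = 13.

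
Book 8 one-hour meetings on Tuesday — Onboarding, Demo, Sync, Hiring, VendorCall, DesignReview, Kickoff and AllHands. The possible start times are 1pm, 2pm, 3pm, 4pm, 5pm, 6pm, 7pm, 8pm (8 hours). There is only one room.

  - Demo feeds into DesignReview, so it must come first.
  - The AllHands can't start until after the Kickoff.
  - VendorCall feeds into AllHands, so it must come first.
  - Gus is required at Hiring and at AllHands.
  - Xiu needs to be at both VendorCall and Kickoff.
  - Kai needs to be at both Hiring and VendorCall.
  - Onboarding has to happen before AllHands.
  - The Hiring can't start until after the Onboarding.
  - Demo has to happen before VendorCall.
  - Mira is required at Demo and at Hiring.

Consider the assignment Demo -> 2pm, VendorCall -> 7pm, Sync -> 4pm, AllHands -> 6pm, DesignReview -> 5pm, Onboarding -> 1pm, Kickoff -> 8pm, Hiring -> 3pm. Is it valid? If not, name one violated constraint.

No. The AllHands can't start until after the Kickoff is not satisfied.

Demo has to happen before VendorCall — holds.
Onboarding has to happen before AllHands — holds.
The Hiring can't start until after the Onboarding — holds.
Demo feeds into DesignReview, so it must come first — holds.
Mira is required at Demo and at Hiring — holds.
VendorCall feeds into AllHands, so it must come first — violated.
Gus is required at Hiring and at AllHands — holds.
There is only one room — holds.
The AllHands can't start until after the Kickoff — violated.
Xiu needs to be at both VendorCall and Kickoff — holds.
Kai needs to be at both Hiring and VendorCall — holds.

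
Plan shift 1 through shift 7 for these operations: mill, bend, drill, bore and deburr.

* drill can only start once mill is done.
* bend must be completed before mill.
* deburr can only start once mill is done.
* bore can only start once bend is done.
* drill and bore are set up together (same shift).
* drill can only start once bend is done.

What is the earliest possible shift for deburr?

shift 3

Precedence pushes deburr to at least shift 3.
deburr at shift 3 is achievable: bend -> shift 1; drill -> shift 3; bore -> shift 3; mill -> shift 2; deburr -> shift 3.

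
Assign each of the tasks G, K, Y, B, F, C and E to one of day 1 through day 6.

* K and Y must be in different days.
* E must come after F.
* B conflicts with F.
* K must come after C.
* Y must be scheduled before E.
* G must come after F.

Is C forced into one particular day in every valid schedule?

No

C can be day 1 (e.g. F -> day 1; Y -> day 1; E -> day 2; B -> day 2; K -> day 2; C -> day 1; G -> day 2) or day 2 (e.g. K -> day 3, G -> day 2, B -> day 2, F -> day 1, C -> day 2, E -> day 2, Y -> day 1).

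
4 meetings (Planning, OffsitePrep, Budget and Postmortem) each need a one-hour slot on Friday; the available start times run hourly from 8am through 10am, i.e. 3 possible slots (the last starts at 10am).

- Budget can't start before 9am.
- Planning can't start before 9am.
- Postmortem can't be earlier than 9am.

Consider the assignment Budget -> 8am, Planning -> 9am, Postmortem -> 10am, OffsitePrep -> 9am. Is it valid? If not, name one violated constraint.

Budget can't start before 9am — violated.
Planning can't start before 9am — holds.
Postmortem can't be earlier than 9am — holds.

Invalid. Budget can't start before 9am.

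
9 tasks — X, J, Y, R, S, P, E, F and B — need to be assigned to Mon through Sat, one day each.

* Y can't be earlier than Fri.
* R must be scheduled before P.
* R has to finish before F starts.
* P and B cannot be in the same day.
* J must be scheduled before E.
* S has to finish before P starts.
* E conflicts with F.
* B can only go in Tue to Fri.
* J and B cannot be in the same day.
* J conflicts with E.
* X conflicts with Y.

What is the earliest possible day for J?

Downstream work caps J at Fri.
J at Mon is achievable: B -> Tue; R -> Mon; Y -> Fri; F -> Wed; X -> Mon; E -> Tue; P -> Wed; S -> Mon; J -> Mon.

Mon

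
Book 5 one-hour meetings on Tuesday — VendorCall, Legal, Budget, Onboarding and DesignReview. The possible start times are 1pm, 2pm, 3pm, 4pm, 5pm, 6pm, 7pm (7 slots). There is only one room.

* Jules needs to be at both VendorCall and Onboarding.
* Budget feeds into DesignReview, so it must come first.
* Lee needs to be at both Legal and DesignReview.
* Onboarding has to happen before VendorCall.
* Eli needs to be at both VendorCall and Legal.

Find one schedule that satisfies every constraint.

Budget -> 3pm; DesignReview -> 4pm; VendorCall -> 2pm; Legal -> 5pm; Onboarding -> 1pm

Checking: Budget(3pm) before DesignReview(4pm); Onboarding(1pm) before VendorCall(2pm); Legal(5pm) != DesignReview(4pm); VendorCall(2pm) != Onboarding(1pm); VendorCall(2pm) != Legal(5pm); max 1 per slot (cap 1).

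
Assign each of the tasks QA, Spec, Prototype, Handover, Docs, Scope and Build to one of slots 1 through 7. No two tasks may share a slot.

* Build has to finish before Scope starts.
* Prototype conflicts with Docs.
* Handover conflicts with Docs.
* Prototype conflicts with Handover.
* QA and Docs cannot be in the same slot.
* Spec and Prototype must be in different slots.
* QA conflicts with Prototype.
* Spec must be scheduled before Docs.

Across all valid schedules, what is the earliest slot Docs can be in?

Precedence pushes Docs to at least 2.
Docs at 2 is achievable: Docs=2, Prototype=6, Build=3, Handover=7, Scope=4, QA=5, Spec=1.

2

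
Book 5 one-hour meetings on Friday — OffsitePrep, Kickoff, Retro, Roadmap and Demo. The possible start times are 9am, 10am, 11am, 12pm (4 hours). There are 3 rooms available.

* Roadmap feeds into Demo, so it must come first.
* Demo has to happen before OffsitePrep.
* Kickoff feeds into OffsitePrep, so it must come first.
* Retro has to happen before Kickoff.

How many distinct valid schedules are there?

Splitting on OffsitePrep: it can be 11am (1), 12pm (9). Listing each branch's schedules as (Kickoff, Retro, Roadmap, Demo):
OffsitePrep=11am: (10am,9am,9am,10am) — 1.
OffsitePrep=12pm: (10am,9am,9am,10am) (10am,9am,9am,11am) (10am,9am,10am,11am) (11am,9am,9am,10am) (11am,9am,9am,11am) (11am,9am,10am,11am) (11am,10am,9am,10am) (11am,10am,9am,11am) (11am,10am,10am,11am) — 9.
Summing: 1 + 9 = 10.

10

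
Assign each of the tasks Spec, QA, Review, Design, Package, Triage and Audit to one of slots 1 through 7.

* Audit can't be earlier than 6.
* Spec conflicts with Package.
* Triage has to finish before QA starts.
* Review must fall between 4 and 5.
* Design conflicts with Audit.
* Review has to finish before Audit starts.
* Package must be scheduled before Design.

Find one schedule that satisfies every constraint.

Package -> 1, Review -> 4, QA -> 2, Triage -> 1, Spec -> 2, Audit -> 6, Design -> 2

Checking: Triage(1) before QA(2); Review(4) before Audit(6); Package(1) before Design(2); Spec(2) != Package(1); Design(2) != Audit(6); Audit=6 in [6,7]; Review=4 in [4,5].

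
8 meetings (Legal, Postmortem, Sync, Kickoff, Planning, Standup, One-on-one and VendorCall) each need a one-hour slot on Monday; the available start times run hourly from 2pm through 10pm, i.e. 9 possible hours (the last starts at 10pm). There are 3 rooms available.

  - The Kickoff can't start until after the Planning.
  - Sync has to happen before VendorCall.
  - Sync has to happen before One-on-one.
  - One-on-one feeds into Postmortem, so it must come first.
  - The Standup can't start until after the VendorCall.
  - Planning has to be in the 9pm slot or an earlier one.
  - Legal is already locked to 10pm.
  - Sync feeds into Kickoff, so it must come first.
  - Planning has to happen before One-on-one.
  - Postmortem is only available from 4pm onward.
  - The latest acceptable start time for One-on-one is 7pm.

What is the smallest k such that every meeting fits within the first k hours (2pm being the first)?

The precedence chain requires at least 3 distinct hours.
With at most 3 per hour and 8 meetings, at least 3 hours are needed.
Legal can't be placed before 10pm — that is hour 9 counting from 2pm — so the schedule must run through at least 9 hours.
9 works (last occupied hour: 10pm): for example Postmortem in 4pm, Legal in 10pm, Standup in 4pm, Planning in 2pm, Kickoff in 3pm, Sync in 2pm, One-on-one in 3pm, VendorCall in 3pm.

9 hours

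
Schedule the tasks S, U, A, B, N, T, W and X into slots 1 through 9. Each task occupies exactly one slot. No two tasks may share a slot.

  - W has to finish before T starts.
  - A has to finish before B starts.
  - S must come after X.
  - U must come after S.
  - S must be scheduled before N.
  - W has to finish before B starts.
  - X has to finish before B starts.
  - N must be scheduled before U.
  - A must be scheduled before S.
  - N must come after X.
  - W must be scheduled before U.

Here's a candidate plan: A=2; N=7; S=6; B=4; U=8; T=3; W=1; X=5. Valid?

N must be scheduled before U — holds.
W must be scheduled before U — holds.
X has to finish before B starts — violated.
W has to finish before B starts — holds.
No two tasks may share a slot — holds.
U must come after S — holds.
A has to finish before B starts — holds.
S must come after X — holds.
W has to finish before T starts — holds.
S must be scheduled before N — holds.
N must come after X — holds.
A must be scheduled before S — holds.

No. X has to finish before B starts is not satisfied.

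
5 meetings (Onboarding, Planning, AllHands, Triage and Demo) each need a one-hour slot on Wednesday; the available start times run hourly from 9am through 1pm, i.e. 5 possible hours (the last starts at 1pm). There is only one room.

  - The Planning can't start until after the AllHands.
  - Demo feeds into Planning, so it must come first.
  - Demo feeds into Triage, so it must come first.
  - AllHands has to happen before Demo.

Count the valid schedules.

10

Splitting on Onboarding: it can be 9am (2), 10am (2), 11am (2), 12pm (2), 1pm (2). Listing each branch's schedules as (Planning, AllHands, Triage, Demo):
Onboarding=9am: (12pm,10am,1pm,11am) (1pm,10am,12pm,11am) — 2.
Onboarding=10am: (12pm,9am,1pm,11am) (1pm,9am,12pm,11am) — 2.
Onboarding=11am: (12pm,9am,1pm,10am) (1pm,9am,12pm,10am) — 2.
Onboarding=12pm: (11am,9am,1pm,10am) (1pm,9am,11am,10am) — 2.
Onboarding=1pm: (11am,9am,12pm,10am) (12pm,9am,11am,10am) — 2.
Summing: 2 + 2 + 2 + 2 + 2 = 10.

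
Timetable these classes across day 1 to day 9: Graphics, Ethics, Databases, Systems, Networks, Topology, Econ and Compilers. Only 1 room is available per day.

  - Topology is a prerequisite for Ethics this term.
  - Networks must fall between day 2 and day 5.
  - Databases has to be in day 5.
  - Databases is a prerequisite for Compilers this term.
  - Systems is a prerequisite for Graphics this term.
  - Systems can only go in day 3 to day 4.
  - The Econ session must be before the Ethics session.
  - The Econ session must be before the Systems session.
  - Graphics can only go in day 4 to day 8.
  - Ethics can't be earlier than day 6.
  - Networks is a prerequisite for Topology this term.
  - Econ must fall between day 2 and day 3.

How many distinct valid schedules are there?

27

Splitting on Graphics: it can be day 6 (9), day 7 (9), day 8 (9). Listing each branch's schedules as (Ethics, Databases, Systems, Networks, Topology, Econ, Compilers) by day number:
Graphics=day 6: (8,5,3,4,7,2,9) (8,5,4,2,7,3,9) (8,5,4,3,7,2,9) (9,5,3,4,7,2,8) (9,5,3,4,8,2,7) (9,5,4,2,7,3,8) (9,5,4,2,8,3,7) (9,5,4,3,7,2,8) (9,5,4,3,8,2,7) — 9.
Graphics=day 7: (8,5,3,4,6,2,9) (8,5,4,2,6,3,9) (8,5,4,3,6,2,9) (9,5,3,4,6,2,8) (9,5,3,4,8,2,6) (9,5,4,2,6,3,8) (9,5,4,2,8,3,6) (9,5,4,3,6,2,8) (9,5,4,3,8,2,6) — 9.
Graphics=day 8: (7,5,3,4,6,2,9) (7,5,4,2,6,3,9) (7,5,4,3,6,2,9) (9,5,3,4,6,2,7) (9,5,3,4,7,2,6) (9,5,4,2,6,3,7) (9,5,4,2,7,3,6) (9,5,4,3,6,2,7) (9,5,4,3,7,2,6) — 9.
Summing: 9 + 9 + 9 = 27.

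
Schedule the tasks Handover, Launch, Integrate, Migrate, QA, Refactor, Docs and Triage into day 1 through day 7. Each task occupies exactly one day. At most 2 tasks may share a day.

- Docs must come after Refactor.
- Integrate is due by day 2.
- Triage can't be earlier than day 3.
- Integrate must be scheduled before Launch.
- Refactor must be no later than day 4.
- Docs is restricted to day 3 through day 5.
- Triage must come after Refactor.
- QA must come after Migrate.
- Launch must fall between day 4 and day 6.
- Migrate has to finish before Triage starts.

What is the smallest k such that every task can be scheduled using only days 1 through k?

4

The precedence chain requires at least 2 distinct days.
With at most 2 per day and 8 tasks, at least 4 days are needed.
Launch can't be placed before day 4, so the schedule must run through at least day 4.
4 works (last occupied day: day 4): for example QA in day 2; Integrate in day 1; Docs in day 3; Triage in day 3; Handover in day 4; Migrate in day 1; Launch in day 4; Refactor in day 2.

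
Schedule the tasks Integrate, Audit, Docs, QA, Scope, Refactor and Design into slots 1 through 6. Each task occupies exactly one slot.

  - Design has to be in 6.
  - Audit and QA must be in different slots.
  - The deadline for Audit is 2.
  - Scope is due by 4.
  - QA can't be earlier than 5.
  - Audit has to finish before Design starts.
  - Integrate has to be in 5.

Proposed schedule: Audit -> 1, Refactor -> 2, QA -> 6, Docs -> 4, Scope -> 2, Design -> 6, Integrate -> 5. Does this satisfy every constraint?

Audit has to finish before Design starts — holds.
Design has to be in 6 — holds.
QA can't be earlier than 5 — holds.
Audit and QA must be in different slots — holds.
Scope is due by 4 — holds.
Integrate has to be in 5 — holds.
The deadline for Audit is 2 — holds.

Valid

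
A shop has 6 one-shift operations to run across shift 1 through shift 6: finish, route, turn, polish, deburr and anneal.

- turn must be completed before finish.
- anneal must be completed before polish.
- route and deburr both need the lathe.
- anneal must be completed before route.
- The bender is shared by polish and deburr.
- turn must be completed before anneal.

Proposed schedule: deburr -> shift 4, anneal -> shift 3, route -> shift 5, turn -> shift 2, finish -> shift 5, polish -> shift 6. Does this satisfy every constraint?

Yes, all constraints hold

turn must be completed before anneal — holds.
turn must be completed before finish — holds.
anneal must be completed before route — holds.
The bender is shared by polish and deburr — holds.
route and deburr both need the lathe — holds.
anneal must be completed before polish — holds.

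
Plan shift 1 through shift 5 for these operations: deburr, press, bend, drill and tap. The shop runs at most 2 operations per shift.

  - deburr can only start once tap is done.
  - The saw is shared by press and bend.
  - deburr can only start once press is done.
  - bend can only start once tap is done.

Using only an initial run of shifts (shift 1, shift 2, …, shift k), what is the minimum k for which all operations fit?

3

The precedence chain requires at least 2 distinct shifts.
With at most 2 per shift and 5 operations, at least 3 shifts are needed.
3 works (last occupied shift: shift 3): for example deburr -> shift 2; tap -> shift 1; bend -> shift 2; press -> shift 1; drill -> shift 3.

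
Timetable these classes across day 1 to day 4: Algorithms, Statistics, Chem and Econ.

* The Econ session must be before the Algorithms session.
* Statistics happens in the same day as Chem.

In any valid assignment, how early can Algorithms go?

day 2

Precedence pushes Algorithms to at least day 2.
Algorithms at day 2 is achievable: Statistics=day 1; Algorithms=day 2; Econ=day 1; Chem=day 1.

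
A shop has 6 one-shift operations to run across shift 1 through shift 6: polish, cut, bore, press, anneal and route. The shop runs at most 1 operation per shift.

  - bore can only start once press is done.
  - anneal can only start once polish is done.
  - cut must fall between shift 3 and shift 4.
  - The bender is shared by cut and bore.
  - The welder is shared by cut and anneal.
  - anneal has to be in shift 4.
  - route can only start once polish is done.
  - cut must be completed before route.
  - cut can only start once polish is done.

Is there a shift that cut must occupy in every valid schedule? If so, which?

shift 3

cut's window is shift 3–shift 4.
anneal is fixed at shift 4, and cut can't share a shift with anneal.
So cut must be shift 3.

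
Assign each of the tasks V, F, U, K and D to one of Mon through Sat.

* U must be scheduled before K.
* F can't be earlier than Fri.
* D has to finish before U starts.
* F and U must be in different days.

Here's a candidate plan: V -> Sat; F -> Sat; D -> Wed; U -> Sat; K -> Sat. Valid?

No. F and U must be in different days is not satisfied.

D has to finish before U starts — holds.
F and U must be in different days — violated.
F can't be earlier than Fri — holds.
U must be scheduled before K — violated.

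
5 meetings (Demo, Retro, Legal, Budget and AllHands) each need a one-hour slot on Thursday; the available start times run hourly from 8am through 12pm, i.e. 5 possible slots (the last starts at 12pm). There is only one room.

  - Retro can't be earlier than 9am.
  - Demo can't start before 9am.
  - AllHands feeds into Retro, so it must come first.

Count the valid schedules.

Splitting on Demo: it can be 9am (12), 10am (12), 11am (12), 12pm (12). Listing each branch's schedules as (Retro, Legal, Budget, AllHands):
Demo=9am: (10am,11am,12pm,8am) (10am,12pm,11am,8am) (11am,8am,12pm,10am) (11am,10am,12pm,8am) (11am,12pm,8am,10am) (11am,12pm,10am,8am) (12pm,8am,10am,11am) (12pm,8am,11am,10am) (12pm,10am,8am,11am) (12pm,10am,11am,8am) (12pm,11am,8am,10am) (12pm,11am,10am,8am) — 12.
Demo=10am: (9am,11am,12pm,8am) (9am,12pm,11am,8am) (11am,8am,12pm,9am) (11am,9am,12pm,8am) (11am,12pm,8am,9am) (11am,12pm,9am,8am) (12pm,8am,9am,11am) (12pm,8am,11am,9am) (12pm,9am,8am,11am) (12pm,9am,11am,8am) (12pm,11am,8am,9am) (12pm,11am,9am,8am) — 12.
Demo=11am: (9am,10am,12pm,8am) (9am,12pm,10am,8am) (10am,8am,12pm,9am) (10am,9am,12pm,8am) (10am,12pm,8am,9am) (10am,12pm,9am,8am) (12pm,8am,9am,10am) (12pm,8am,10am,9am) (12pm,9am,8am,10am) (12pm,9am,10am,8am) (12pm,10am,8am,9am) (12pm,10am,9am,8am) — 12.
Demo=12pm: (9am,10am,11am,8am) (9am,11am,10am,8am) (10am,8am,11am,9am) (10am,9am,11am,8am) (10am,11am,8am,9am) (10am,11am,9am,8am) (11am,8am,9am,10am) (11am,8am,10am,9am) (11am,9am,8am,10am) (11am,9am,10am,8am) (11am,10am,8am,9am) (11am,10am,9am,8am) — 12.
Summing: 12 + 12 + 12 + 12 = 48.

48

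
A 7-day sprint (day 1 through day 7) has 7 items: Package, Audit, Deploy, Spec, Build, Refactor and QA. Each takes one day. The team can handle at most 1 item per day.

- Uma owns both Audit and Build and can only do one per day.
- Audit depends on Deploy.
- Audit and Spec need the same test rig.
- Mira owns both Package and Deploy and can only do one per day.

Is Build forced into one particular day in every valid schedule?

Build can be day 1 (e.g. QA=day 7, Spec=day 5, Refactor=day 6, Package=day 4, Audit=day 3, Build=day 1, Deploy=day 2) or day 2 (e.g. Package=day 4; Spec=day 5; Audit=day 3; Deploy=day 1; Build=day 2; QA=day 7; Refactor=day 6).

No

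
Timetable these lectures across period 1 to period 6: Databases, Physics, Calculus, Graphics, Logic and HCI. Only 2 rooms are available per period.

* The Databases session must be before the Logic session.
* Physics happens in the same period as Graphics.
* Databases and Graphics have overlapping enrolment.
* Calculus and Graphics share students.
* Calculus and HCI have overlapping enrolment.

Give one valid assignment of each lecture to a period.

Physics=period 3, Logic=period 2, Calculus=period 1, Databases=period 1, Graphics=period 3, HCI=period 2

Checking: Databases(period 1) before Logic(period 2); Calculus(period 1) != Graphics(period 3); Calculus(period 1) != HCI(period 2); Databases(period 1) != Graphics(period 3); Physics = Graphics = period 3; max 2 per period (cap 2).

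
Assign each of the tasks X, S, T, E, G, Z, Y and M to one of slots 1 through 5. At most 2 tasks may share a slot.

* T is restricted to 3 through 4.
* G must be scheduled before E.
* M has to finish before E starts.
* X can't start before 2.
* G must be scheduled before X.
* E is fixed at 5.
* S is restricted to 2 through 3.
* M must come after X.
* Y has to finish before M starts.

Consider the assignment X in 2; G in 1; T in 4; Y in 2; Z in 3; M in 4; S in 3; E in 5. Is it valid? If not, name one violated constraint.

G must be scheduled before E — holds.
E is fixed at 5 — holds.
X can't start before 2 — holds.
M has to finish before E starts — holds.
M must come after X — holds.
T is restricted to 3 through 4 — holds.
G must be scheduled before X — holds.
Y has to finish before M starts — holds.
S is restricted to 2 through 3 — holds.
At most 2 tasks may share a slot — holds.

Yes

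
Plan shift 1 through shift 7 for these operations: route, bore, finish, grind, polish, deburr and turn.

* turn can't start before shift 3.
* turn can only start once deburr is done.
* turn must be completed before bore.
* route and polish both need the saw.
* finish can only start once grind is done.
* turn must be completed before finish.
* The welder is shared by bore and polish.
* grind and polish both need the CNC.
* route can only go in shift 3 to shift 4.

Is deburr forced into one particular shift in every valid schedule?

No

deburr can be shift 1 (e.g. route=shift 3, polish=shift 2, deburr=shift 1, turn=shift 3, finish=shift 4, grind=shift 1, bore=shift 4) or shift 2 (e.g. deburr=shift 2, route=shift 3, bore=shift 4, turn=shift 3, polish=shift 2, finish=shift 4, grind=shift 1).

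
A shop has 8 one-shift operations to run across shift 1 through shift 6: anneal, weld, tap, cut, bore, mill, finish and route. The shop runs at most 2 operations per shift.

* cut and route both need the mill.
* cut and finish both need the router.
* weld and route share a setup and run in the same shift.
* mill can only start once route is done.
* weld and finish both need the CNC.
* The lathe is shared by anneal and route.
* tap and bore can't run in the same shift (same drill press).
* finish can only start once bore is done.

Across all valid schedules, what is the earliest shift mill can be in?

shift 2

Precedence pushes mill to at least shift 2.
mill at shift 2 is achievable: finish=shift 3, anneal=shift 3, route=shift 1, cut=shift 4, mill=shift 2, bore=shift 2, tap=shift 4, weld=shift 1.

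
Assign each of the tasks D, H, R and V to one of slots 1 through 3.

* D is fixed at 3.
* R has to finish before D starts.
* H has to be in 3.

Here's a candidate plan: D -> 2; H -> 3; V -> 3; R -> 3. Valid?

D is fixed at 3 — violated.
H has to be in 3 — holds.
R has to finish before D starts — violated.

No — it violates: R has to finish before D starts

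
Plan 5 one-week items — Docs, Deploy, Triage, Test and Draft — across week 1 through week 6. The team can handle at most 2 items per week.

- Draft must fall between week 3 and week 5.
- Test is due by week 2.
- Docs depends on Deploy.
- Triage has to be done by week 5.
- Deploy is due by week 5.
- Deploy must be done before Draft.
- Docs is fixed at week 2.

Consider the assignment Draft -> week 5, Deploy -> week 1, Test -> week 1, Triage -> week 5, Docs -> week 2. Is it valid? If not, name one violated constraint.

The team can handle at most 2 items per week — holds.
Draft must fall between week 3 and week 5 — holds.
Test is due by week 2 — holds.
Triage has to be done by week 5 — holds.
Deploy is due by week 5 — holds.
Docs is fixed at week 2 — holds.
Docs depends on Deploy — holds.
Deploy must be done before Draft — holds.

Yes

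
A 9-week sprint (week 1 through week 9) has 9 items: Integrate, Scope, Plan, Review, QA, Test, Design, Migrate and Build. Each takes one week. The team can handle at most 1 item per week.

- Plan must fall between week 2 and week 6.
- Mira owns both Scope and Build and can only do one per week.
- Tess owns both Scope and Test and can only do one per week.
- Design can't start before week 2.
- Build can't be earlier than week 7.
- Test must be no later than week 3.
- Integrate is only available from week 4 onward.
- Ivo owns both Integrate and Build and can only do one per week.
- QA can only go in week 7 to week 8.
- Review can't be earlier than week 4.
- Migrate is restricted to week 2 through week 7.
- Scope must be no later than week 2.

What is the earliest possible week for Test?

Test's own window allows nothing later than week 3.
Test at week 1 is achievable: Migrate -> week 6, Plan -> week 3, QA -> week 7, Scope -> week 2, Review -> week 5, Build -> week 8, Design -> week 9, Integrate -> week 4, Test -> week 1.

week 1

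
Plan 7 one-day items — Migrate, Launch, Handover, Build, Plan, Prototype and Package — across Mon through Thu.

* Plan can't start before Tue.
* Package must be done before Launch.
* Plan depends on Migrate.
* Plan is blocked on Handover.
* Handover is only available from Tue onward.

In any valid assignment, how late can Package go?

Wed

Downstream work caps Package at Wed.
Package at Wed is achievable: Launch in Thu, Build in Mon, Migrate in Mon, Package in Wed, Handover in Tue, Plan in Wed, Prototype in Mon.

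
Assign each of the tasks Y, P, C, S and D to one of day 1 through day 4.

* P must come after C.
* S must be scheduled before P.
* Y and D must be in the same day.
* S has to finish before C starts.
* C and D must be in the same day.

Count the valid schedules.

4

Enumerating: D -> day 2; Y -> day 2; C -> day 2; P -> day 3; S -> day 1 | C=day 2, Y=day 2, D=day 2, P=day 4, S=day 1 | P -> day 4, Y -> day 3, D -> day 3, S -> day 1, C -> day 3 | D=day 3, C=day 3, P=day 4, Y=day 3, S=day 2.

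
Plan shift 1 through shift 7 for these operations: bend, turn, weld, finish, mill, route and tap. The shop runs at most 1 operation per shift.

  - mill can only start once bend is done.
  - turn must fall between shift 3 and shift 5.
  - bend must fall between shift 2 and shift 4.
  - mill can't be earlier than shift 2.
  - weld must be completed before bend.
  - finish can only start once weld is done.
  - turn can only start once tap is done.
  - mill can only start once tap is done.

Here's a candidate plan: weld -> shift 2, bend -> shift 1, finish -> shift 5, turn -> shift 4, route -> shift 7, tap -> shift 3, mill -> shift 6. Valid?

weld must be completed before bend — violated.
turn can only start once tap is done — holds.
finish can only start once weld is done — holds.
The shop runs at most 1 operation per shift — holds.
turn must fall between shift 3 and shift 5 — holds.
mill can only start once tap is done — holds.
mill can only start once bend is done — holds.
bend must fall between shift 2 and shift 4 — violated.
mill can't be earlier than shift 2 — holds.

No. weld must be completed before bend is not satisfied.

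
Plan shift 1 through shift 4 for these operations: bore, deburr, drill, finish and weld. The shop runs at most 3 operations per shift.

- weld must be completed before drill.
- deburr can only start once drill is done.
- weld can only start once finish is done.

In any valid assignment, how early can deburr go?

shift 4

Precedence pushes deburr to at least shift 4.
deburr at shift 4 is achievable: weld -> shift 2, bore -> shift 1, finish -> shift 1, drill -> shift 3, deburr -> shift 4.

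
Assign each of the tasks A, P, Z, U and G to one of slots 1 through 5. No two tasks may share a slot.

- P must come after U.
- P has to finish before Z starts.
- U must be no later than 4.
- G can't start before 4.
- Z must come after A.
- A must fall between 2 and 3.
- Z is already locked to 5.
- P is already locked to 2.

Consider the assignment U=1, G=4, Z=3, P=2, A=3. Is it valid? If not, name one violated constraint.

Z is already locked to 5 — violated.
P must come after U — holds.
A must fall between 2 and 3 — holds.
P has to finish before Z starts — holds.
U must be no later than 4 — holds.
No two tasks may share a slot — violated.
P is already locked to 2 — holds.
G can't start before 4 — holds.
Z must come after A — violated.

No. Z is already locked to 5 is not satisfied.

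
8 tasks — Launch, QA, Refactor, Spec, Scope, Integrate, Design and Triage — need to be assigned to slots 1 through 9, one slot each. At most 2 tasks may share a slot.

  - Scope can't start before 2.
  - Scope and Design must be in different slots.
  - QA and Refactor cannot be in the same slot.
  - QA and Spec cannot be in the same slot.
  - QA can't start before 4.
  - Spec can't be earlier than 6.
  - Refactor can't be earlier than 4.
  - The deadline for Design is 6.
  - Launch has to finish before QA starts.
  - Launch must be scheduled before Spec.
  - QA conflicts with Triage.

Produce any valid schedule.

Integrate in 2, QA in 4, Design in 1, Launch in 1, Scope in 2, Triage in 3, Spec in 6, Refactor in 5

Checking: Launch(1) before QA(4); Launch(1) before Spec(6); Scope(2) != Design(1); QA(4) != Refactor(5); QA(4) != Spec(6); QA(4) != Triage(3); QA=4 in [4,9]; Refactor=5 in [4,9]; Scope=2 in [2,9]; Design=1 in [1,6]; Spec=6 in [6,9]; max 2 per slot (cap 2).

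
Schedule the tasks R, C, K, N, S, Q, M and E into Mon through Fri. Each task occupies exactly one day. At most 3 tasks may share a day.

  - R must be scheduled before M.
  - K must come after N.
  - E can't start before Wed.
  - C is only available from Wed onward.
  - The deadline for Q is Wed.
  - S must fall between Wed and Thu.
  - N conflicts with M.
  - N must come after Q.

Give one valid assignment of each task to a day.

Q -> Mon; E -> Wed; M -> Thu; C -> Wed; K -> Thu; R -> Mon; N -> Tue; S -> Wed

Checking: R(Mon) before M(Thu); N(Tue) before K(Thu); Q(Mon) before N(Tue); N(Tue) != M(Thu); S=Wed in [Wed,Thu]; Q=Mon in [Mon,Wed]; E=Wed in [Wed,Fri]; C=Wed in [Wed,Fri]; max 3 per day (cap 3).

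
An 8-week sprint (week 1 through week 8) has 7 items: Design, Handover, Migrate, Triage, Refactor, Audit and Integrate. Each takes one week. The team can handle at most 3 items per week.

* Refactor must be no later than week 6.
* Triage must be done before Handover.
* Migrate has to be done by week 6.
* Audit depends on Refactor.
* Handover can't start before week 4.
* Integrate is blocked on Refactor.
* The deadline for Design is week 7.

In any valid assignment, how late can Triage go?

week 7

Downstream work caps Triage at week 7.
Triage at week 7 is achievable: Integrate=week 2; Migrate=week 1; Audit=week 2; Refactor=week 1; Triage=week 7; Handover=week 8; Design=week 1.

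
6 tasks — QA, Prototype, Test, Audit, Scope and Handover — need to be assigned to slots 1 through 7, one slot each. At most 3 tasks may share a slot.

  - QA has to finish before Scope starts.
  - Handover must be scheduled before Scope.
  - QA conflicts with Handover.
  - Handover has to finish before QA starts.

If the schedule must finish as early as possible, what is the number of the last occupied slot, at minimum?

slot 3

The precedence chain requires at least 3 distinct slots.
With at most 3 per slot and 6 tasks, at least 2 slots are needed.
3 works (last occupied slot: 3): for example Handover -> 1; Audit -> 2; Prototype -> 1; QA -> 2; Test -> 1; Scope -> 3.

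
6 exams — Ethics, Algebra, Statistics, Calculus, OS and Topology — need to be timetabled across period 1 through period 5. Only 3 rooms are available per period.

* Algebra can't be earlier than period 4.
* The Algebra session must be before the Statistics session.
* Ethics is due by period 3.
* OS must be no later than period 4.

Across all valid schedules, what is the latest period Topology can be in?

period 5

Topology at period 5 is achievable: Algebra in period 4, Ethics in period 1, Topology in period 5, OS in period 1, Calculus in period 1, Statistics in period 5.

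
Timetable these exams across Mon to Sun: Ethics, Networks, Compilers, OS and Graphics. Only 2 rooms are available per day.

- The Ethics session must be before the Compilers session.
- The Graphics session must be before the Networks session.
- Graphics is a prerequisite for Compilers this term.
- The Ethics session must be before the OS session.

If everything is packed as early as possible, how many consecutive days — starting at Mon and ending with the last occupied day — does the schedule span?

3

The precedence chain requires at least 2 distinct days.
With at most 2 per day and 5 exams, at least 3 days are needed.
3 works (last occupied day: Wed): for example OS=Wed; Ethics=Mon; Graphics=Mon; Compilers=Tue; Networks=Tue.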